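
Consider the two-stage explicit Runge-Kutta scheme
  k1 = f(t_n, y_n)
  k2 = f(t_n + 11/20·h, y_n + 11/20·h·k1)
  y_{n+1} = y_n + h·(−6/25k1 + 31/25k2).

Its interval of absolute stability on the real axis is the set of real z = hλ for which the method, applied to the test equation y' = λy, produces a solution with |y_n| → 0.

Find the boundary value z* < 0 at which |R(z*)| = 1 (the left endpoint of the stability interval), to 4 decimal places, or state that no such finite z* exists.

z* = -1.4663.

With y'=λy (z=hλ):
  k1=λy_n ⇒ h·k1=z·y_n;  k2=λ(1+11/20z)y_n ⇒ h·k2=z(1+11/20z)y_n
  y_{n+1}/y_n = 1 − 6/25z + 31/25z(1+11/20z) = 1 + z + 341/500z²
  so R(z) = 1 + z + 341/500z².

Need |R(x)|<1, x<0.
x=-1.77: |R|=1.3666
R=1: x+341/500x²=0 ⇒ x=−500/341=-1.4663; min R=1−1/(4·341/500)=0.6334>−1
Confirm numerically:
  x=-1.422: |R|=0.95706 <1
  x=-1.123: |R|=0.73709 <1
  x=-1.007: |R|=0.68458 <1
  x=-0.718: |R|=0.63359 <1
  x=-1.911: |R|=1.57961 >1
  x=-1.815: |R|=1.43166 >1
  x=-1.744: |R|=1.33033 >1
Interval (-1.4663, 0).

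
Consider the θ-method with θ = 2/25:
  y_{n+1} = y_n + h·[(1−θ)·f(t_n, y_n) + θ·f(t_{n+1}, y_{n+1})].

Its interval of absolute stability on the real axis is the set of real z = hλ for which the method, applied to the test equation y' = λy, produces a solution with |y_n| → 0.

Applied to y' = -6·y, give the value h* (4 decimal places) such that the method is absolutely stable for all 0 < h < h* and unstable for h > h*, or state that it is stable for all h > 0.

Set f=λy, z=hλ:
  y_{n+1} = y_n + z·[23/25·y_n + 2/25·y_{n+1}] ⇒ (1 − 2/25z)y_{n+1} = (1 + 23/25z)y_n
  ⇒ R(z) = (1 + 23/25z)/(1 − 2/25z).

Solve |R(x)|<1 on ℝ⁻.
x=-0.97: |R|=0.0999
R=−1: 1+23/25x = −1+2/25x ⇒ -21/25x=2 ⇒ x=2/(-21/25)=-2.3810
Confirm numerically:
  x=-2.150: |R|=0.83447 <1
  x=-1.690: |R|=0.48872 <1
  x=-1.545: |R|=0.37504 <1
  x=-1.514: |R|=0.35044 <1
  x=-2.974: |R|=1.40242 >1
  x=-2.954: |R|=1.38935 >1
  x=-2.646: |R|=1.18374 >1
Stable set (-2.3810, 0).

(-2.3810,0); λ=-6 ⇒ h* = (50/21)/6 = 0.3968.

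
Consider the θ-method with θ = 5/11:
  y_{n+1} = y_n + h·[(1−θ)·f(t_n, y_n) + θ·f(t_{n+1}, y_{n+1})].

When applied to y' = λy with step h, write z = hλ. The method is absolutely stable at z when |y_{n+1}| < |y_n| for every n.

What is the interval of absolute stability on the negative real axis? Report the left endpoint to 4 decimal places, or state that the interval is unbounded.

(-22.0000, 0).

Set f=λy, z=hλ:
  y_{n+1} = y_n + z·[6/11·y_n + 5/11·y_{n+1}] ⇒ (1 − 5/11z)y_{n+1} = (1 + 6/11z)y_n
  R(z) = (1 + 6/11z)/(1 − 5/11z).

Boundary: |R(x)|=1, x<0.
x=-1.51: |R|=0.1046
R=−1: 1+6/11x = −1+5/11x ⇒ -1/11x=2 ⇒ x=2/(-1/11)=-22.0000
Confirm numerically:
  x=-18.593: |R|=0.96723 <1
  x=-12.866: |R|=0.87875 <1
  x=-10.034: |R|=0.80438 <1
  x=-22.575: |R|=1.00464 >1
  x=-22.465: |R|=1.00377 >1
  x=-22.232: |R|=1.00190 >1
Interval (-22.0000, 0).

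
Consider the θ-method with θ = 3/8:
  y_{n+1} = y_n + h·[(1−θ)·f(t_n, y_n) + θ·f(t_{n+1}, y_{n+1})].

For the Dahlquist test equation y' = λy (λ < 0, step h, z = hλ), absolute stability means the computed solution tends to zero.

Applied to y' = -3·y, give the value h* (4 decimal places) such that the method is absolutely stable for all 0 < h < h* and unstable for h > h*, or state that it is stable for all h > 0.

Test eqn y'=λy, z=hλ:
  y_{n+1} = y_n + z·[5/8·y_n + 3/8·y_{n+1}] ⇒ (1 − 3/8z)y_{n+1} = (1 + 5/8z)y_n
  R(z) = (1 + 5/8z)/(1 − 3/8z).

Find x<0 with |R(x)|<1.
x=-0.87: |R|=0.3440
R=−1: 1+5/8x = −1+3/8x ⇒ -1/4x=2 ⇒ x=2/(-1/4)=-8.0000
Confirm numerically:
  x=-6.641: |R|=0.90266 <1
  x=-5.725: |R|=0.81927 <1
  x=-5.385: |R|=0.78348 <1
  x=-8.591: |R|=1.03500 >1
  x=-8.224: |R|=1.01371 >1
Interval (-8.0000, 0).

(-8.0000,0); λ=-3 ⇒ h* = (8)/3 = 2.6667.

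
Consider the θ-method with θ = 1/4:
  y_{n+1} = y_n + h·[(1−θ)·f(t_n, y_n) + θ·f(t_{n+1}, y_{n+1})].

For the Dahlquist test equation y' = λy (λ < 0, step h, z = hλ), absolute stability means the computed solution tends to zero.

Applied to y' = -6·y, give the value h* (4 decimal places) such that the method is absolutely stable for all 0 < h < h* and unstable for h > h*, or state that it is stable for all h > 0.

Set f=λy, z=hλ:
  y_{n+1} = y_n + z·[3/4·y_n + 1/4·y_{n+1}] ⇒ (1 − 1/4z)y_{n+1} = (1 + 3/4z)y_n
  so R(z) = (1 + 3/4z)/(1 − 1/4z).

Need |R(x)|<1, x<0.
x=-0.94: |R|=0.2389
R=−1: 1+3/4x = −1+1/4x ⇒ -1/2x=2 ⇒ x=2/(-1/2)=-4.0000
Confirm numerically:
  x=-3.955: |R|=0.98869 <1
  x=-2.335: |R|=0.47435 <1
  x=-4.495: |R|=1.11654 >1
  x=-4.314: |R|=1.07554 >1
So |R|<1 on (-4.0000, 0).

(-4.0000,0); λ=-6 ⇒ h* = (4)/6 = 0.6667.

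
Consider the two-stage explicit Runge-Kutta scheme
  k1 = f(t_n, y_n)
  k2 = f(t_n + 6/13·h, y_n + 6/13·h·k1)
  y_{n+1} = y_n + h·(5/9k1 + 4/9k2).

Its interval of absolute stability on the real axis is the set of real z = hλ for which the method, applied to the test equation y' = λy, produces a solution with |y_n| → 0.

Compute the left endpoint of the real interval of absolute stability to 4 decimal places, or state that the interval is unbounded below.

Test eqn y'=λy, z=hλ:
  k1=λy_n ⇒ h·k1=z·y_n;  k2=λ(1+6/13z)y_n ⇒ h·k2=z(1+6/13z)y_n
  y_{n+1}/y_n = 1 + 5/9z + 4/9z(1+6/13z) = 1 + z + 8/39z²
  Hence R(z) = 1 + z + 8/39z².

Find x<0 with |R(x)|<1.
x=-0.39: |R|=0.6412
R=1: x+8/39x²=0 ⇒ x=−39/8=-4.8750; min R=1−1/(4·8/39)=-0.2188>−1
Confirm numerically:
  x=-4.641: |R|=0.77723 <1
  x=-2.989: |R|=0.15636 <1
  x=-2.068: |R|=0.19074 <1
  x=-5.329: |R|=1.49628 >1
  x=-4.934: |R|=1.05971 >1
So |R|<1 on (-4.8750, 0).

z* = -4.8750.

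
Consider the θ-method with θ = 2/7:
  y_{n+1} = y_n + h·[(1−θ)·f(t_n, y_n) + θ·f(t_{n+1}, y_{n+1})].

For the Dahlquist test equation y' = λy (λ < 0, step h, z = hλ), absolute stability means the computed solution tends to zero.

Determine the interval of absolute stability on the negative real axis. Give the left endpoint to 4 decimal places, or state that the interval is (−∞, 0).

Set f=λy, z=hλ:
  y_{n+1} = y_n + z·[5/7·y_n + 2/7·y_{n+1}] ⇒ (1 − 2/7z)y_{n+1} = (1 + 5/7z)y_n
  Hence R(z) = (1 + 5/7z)/(1 − 2/7z).

Find x<0 with |R(x)|<1.
x=-1.25: |R|=0.0789
R=−1: 1+5/7x = −1+2/7x ⇒ -3/7x=2 ⇒ x=2/(-3/7)=-4.6667
Confirm numerically:
  x=-4.492: |R|=0.96722 <1
  x=-3.811: |R|=0.82444 <1
  x=-3.492: |R|=0.74800 <1
  x=-4.989: |R|=1.05696 >1
  x=-4.866: |R|=1.03574 >1
Interval (-4.6667, 0).

z∈(-4.6667,0).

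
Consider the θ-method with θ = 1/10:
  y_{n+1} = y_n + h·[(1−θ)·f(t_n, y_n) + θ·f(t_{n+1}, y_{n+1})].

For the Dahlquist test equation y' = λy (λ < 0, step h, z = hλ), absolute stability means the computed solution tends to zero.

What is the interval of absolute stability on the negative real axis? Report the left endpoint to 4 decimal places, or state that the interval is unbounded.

(-2.5000, 0).

With y'=λy (z=hλ):
  y_{n+1} = y_n + z·[9/10·y_n + 1/10·y_{n+1}] ⇒ (1 − 1/10z)y_{n+1} = (1 + 9/10z)y_n
  ⇒ R(z) = (1 + 9/10z)/(1 − 1/10z).

Boundary: |R(x)|=1, x<0.
x=-1.18: |R|=0.0555
R=−1: 1+9/10x = −1+1/10x ⇒ -4/5x=2 ⇒ x=2/(-4/5)=-2.5000
Confirm numerically:
  x=-2.057: |R|=0.70606 <1
  x=-1.750: |R|=0.48936 <1
  x=-1.335: |R|=0.17777 <1
  x=-1.178: |R|=0.05386 <1
  x=-2.687: |R|=1.11792 >1
  x=-2.586: |R|=1.05466 >1
Interval (-2.5000, 0).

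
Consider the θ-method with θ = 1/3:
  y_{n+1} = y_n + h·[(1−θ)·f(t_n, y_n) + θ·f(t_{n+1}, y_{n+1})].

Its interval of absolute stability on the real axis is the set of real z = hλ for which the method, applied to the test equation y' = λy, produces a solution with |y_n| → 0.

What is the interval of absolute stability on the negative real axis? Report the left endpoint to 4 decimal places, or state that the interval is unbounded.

z∈(-6.0000,0).

With y'=λy (z=hλ):
  y_{n+1} = y_n + z·[2/3·y_n + 1/3·y_{n+1}] ⇒ (1 − 1/3z)y_{n+1} = (1 + 2/3z)y_n
  so R(z) = (1 + 2/3z)/(1 − 1/3z).

Need |R(x)|<1, x<0.
x=-1.67: |R|=0.0728
R=−1: 1+2/3x = −1+1/3x ⇒ -1/3x=2 ⇒ x=2/(-1/3)=-6.0000
Confirm numerically:
  x=-5.790: |R|=0.97611 <1
  x=-5.697: |R|=0.96516 <1
  x=-2.931: |R|=0.48255 <1
  x=-2.485: |R|=0.35916 <1
  x=-6.512: |R|=1.05383 >1
  x=-6.258: |R|=1.02787 >1
So |R|<1 on (-6.0000, 0).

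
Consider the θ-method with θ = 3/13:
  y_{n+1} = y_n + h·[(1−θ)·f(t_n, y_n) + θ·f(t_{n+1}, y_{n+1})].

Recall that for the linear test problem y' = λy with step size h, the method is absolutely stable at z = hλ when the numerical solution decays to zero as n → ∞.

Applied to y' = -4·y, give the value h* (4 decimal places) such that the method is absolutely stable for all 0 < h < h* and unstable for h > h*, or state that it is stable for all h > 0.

Set f=λy, z=hλ:
  y_{n+1} = y_n + z·[10/13·y_n + 3/13·y_{n+1}] ⇒ (1 − 3/13z)y_{n+1} = (1 + 10/13z)y_n
  R(z) = (1 + 10/13z)/(1 − 3/13z).

Find x<0 with |R(x)|<1.
x=-0.69: |R|=0.4048
R=−1: 1+10/13x = −1+3/13x ⇒ -7/13x=2 ⇒ x=2/(-7/13)=-3.7143
Confirm numerically:
  x=-3.392: |R|=0.90266 <1
  x=-3.138: |R|=0.82002 <1
  x=-3.044: |R|=0.78800 <1
  x=-4.236: |R|=1.14206 >1
  x=-3.856: |R|=1.04038 >1
So |R|<1 on (-3.7143, 0).

(-3.7143,0); λ=-4 ⇒ h* = (26/7)/4 = 0.9286.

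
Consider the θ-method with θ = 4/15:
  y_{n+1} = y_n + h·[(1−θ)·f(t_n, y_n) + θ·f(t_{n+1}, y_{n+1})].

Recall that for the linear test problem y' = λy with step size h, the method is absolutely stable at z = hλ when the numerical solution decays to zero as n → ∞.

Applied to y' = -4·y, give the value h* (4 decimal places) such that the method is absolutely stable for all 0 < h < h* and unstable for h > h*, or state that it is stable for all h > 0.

With y'=λy (z=hλ):
  y_{n+1} = y_n + z·[11/15·y_n + 4/15·y_{n+1}] ⇒ (1 − 4/15z)y_{n+1} = (1 + 11/15z)y_n
  so R(z) = (1 + 11/15z)/(1 − 4/15z).

Need |R(x)|<1, x<0.
x=-1.21: |R|=0.0852
R=−1: 1+11/15x = −1+4/15x ⇒ -7/15x=2 ⇒ x=2/(-7/15)=-4.2857
Confirm numerically:
  x=-2.627: |R|=0.54481 <1
  x=-1.986: |R|=0.29838 <1
  x=-1.743: |R|=0.18992 <1
  x=-4.799: |R|=1.10507 >1
  x=-4.518: |R|=1.04917 >1
Interval (-4.2857, 0).

(-4.2857,0); λ=-4 ⇒ h* = (30/7)/4 = 1.0714.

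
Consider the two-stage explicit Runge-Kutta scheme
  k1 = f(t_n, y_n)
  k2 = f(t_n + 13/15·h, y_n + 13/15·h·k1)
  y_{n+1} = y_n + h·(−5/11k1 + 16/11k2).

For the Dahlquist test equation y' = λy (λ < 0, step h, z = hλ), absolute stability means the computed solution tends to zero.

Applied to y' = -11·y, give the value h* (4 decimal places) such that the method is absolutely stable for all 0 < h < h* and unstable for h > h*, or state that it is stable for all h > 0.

(-0.7933,0); λ=-11 ⇒ h* = (165/208)/11 = 0.0721.

Test eqn y'=λy, z=hλ:
  k1=λy_n ⇒ h·k1=z·y_n;  k2=λ(1+13/15z)y_n ⇒ h·k2=z(1+13/15z)y_n
  y_{n+1}/y_n = 1 − 5/11z + 16/11z(1+13/15z) = 1 + z + 208/165z²
  R(z) = 1 + z + 208/165z².

Find x<0 with |R(x)|<1.
x=-0.76: |R|=0.9681
R=1: x+208/165x²=0 ⇒ x=−165/208=-0.7933; min R=1−1/(4·208/165)=0.8017>−1
Confirm numerically:
  x=-0.687: |R|=0.90797 <1
  x=-0.664: |R|=0.89180 <1
  x=-0.630: |R|=0.87033 <1
  x=-1.334: |R|=1.90932 >1
  x=-1.327: |R|=1.89284 >1
  x=-0.828: |R|=1.03625 >1
Stable set (-0.7933, 0).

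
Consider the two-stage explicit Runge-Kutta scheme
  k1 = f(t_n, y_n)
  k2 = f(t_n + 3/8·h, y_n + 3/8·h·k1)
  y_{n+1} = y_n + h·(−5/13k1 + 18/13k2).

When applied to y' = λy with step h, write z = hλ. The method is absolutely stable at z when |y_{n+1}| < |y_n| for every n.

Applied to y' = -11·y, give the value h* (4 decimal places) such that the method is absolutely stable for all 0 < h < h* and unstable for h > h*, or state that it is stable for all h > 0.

(-1.9259,0); λ=-11 ⇒ h* = (52/27)/11 = 0.1751.

On y'=λy, z=hλ:
  k1=λy_n ⇒ h·k1=z·y_n;  k2=λ(1+3/8z)y_n ⇒ h·k2=z(1+3/8z)y_n
  y_{n+1}/y_n = 1 − 5/13z + 18/13z(1+3/8z) = 1 + z + 27/52z²
  Hence R(z) = 1 + z + 27/52z².

Need |R(x)|<1, x<0.
x=-1.65: |R|=0.7636
R=1: x+27/52x²=0 ⇒ x=−52/27=-1.9259; min R=1−1/(4·27/52)=0.5185>−1
Confirm numerically:
  x=-1.848: |R|=0.92523 <1
  x=-1.069: |R|=0.52436 <1
  x=-0.962: |R|=0.51852 <1
  x=-0.860: |R|=0.52402 <1
  x=-2.262: |R|=1.39472 >1
  x=-2.225: |R|=1.34552 >1
Stable set (-1.9259, 0).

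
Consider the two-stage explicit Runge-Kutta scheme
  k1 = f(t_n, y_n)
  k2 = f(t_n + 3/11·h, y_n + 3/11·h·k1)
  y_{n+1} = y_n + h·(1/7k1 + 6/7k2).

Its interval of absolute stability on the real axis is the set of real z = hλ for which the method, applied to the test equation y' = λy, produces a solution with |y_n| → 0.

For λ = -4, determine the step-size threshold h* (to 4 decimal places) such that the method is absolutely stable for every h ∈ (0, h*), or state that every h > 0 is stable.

(-4.2778,0); λ=-4 ⇒ h* = (77/18)/4 = 1.0694.

With y'=λy (z=hλ):
  k1=λy_n ⇒ h·k1=z·y_n;  k2=λ(1+3/11z)y_n ⇒ h·k2=z(1+3/11z)y_n
  y_{n+1}/y_n = 1 + 1/7z + 6/7z(1+3/11z) = 1 + z + 18/77z²
  so R(z) = 1 + z + 18/77z².

Need |R(x)|<1, x<0.
x=-0.55: |R|=0.5207
R=1: x+18/77x²=0 ⇒ x=−77/18=-4.2778; min R=1−1/(4·18/77)=-0.0694>−1
Confirm numerically:
  x=-2.530: |R|=0.03369 <1
  x=-2.508: |R|=0.03760 <1
  x=-2.385: |R|=0.05529 <1
  x=-2.357: |R|=0.05832 <1
  x=-4.695: |R|=1.45791 >1
  x=-4.692: |R|=1.45433 >1
  x=-4.617: |R|=1.36612 >1
So |R|<1 on (-4.2778, 0).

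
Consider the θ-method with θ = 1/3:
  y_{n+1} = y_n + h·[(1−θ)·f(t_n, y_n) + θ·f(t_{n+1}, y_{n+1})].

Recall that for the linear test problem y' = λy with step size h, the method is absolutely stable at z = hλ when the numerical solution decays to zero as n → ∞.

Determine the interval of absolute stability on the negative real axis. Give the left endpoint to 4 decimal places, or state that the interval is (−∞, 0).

With y'=λy (z=hλ):
  y_{n+1} = y_n + z·[2/3·y_n + 1/3·y_{n+1}] ⇒ (1 − 1/3z)y_{n+1} = (1 + 2/3z)y_n
  ⇒ R(z) = (1 + 2/3z)/(1 − 1/3z).

Solve |R(x)|<1 on ℝ⁻.
x=-0.44: |R|=0.6163
R=−1: 1+2/3x = −1+1/3x ⇒ -1/3x=2 ⇒ x=2/(-1/3)=-6.0000
Confirm numerically:
  x=-5.777: |R|=0.97459 <1
  x=-5.591: |R|=0.95239 <1
  x=-5.227: |R|=0.90604 <1
  x=-6.584: |R|=1.06093 >1
  x=-6.430: |R|=1.04560 >1
  x=-6.429: |R|=1.04550 >1
Stable set (-6.0000, 0).

(-6.0000, 0).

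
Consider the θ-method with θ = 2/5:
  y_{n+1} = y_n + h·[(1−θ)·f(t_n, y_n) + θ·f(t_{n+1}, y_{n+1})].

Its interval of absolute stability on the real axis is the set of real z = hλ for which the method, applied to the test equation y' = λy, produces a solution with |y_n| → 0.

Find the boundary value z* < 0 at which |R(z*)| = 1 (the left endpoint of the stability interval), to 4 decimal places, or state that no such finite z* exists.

left endpoint -10.0000.

With y'=λy (z=hλ):
  y_{n+1} = y_n + z·[3/5·y_n + 2/5·y_{n+1}] ⇒ (1 − 2/5z)y_{n+1} = (1 + 3/5z)y_n
  so R(z) = (1 + 3/5z)/(1 − 2/5z).

Need |R(x)|<1, x<0.
x=-0.83: |R|=0.3769
R=−1: 1+3/5x = −1+2/5x ⇒ -1/5x=2 ⇒ x=2/(-1/5)=-10.0000
Confirm numerically:
  x=-7.293: |R|=0.86179 <1
  x=-6.582: |R|=0.81183 <1
  x=-6.265: |R|=0.78694 <1
  x=-5.365: |R|=0.70534 <1
  x=-10.411: |R|=1.01592 >1
  x=-10.081: |R|=1.00322 >1
  x=-10.079: |R|=1.00314 >1
Stable set (-10.0000, 0).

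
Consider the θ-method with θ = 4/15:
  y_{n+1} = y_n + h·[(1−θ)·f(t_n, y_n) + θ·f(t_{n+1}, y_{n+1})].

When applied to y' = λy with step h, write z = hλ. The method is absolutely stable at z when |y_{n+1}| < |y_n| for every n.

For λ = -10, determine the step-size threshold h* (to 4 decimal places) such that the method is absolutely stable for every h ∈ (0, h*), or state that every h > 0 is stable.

With y'=λy (z=hλ):
  y_{n+1} = y_n + z·[11/15·y_n + 4/15·y_{n+1}] ⇒ (1 − 4/15z)y_{n+1} = (1 + 11/15z)y_n
  so R(z) = (1 + 11/15z)/(1 − 4/15z).

Boundary: |R(x)|=1, x<0.
x=-1.18: |R|=0.1024
R=−1: 1+11/15x = −1+4/15x ⇒ -7/15x=2 ⇒ x=2/(-7/15)=-4.2857
Confirm numerically:
  x=-3.179: |R|=0.72049 <1
  x=-2.983: |R|=0.66141 <1
  x=-2.063: |R|=0.33085 <1
  x=-1.811: |R|=0.22123 <1
  x=-4.573: |R|=1.06040 >1
  x=-4.320: |R|=1.00743 >1
Interval (-4.2857, 0).

(-4.2857,0); λ=-10 ⇒ h* = (30/7)/10 = 0.4286.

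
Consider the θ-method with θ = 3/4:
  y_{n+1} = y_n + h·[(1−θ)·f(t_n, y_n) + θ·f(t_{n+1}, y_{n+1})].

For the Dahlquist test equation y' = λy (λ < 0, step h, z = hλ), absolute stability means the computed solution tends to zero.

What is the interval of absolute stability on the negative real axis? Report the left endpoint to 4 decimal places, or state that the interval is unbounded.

(−∞, 0) — no finite endpoint.

Test eqn y'=λy, z=hλ:
  y_{n+1} = y_n + z·[1/4·y_n + 3/4·y_{n+1}] ⇒ (1 − 3/4z)y_{n+1} = (1 + 1/4z)y_n
  Hence R(z) = (1 + 1/4z)/(1 − 3/4z).

Solve |R(x)|<1 on ℝ⁻.
x=-1.18: |R|=0.3740
x=-2: |R|=0.2000
x=-10: |R|=0.1765
x=-100: |R|=0.3158
θ=3/4≥1/2 ⇒ |1+1/4x|<|1−3/4x| ∀x<0 ⇒ unbounded interval.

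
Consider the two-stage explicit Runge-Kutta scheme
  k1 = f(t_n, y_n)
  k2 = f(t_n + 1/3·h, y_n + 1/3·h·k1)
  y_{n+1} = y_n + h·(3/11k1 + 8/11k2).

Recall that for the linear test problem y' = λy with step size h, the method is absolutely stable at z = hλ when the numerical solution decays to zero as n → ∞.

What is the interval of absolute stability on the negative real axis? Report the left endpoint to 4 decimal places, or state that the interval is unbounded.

Test eqn y'=λy, z=hλ:
  k1=λy_n ⇒ h·k1=z·y_n;  k2=λ(1+1/3z)y_n ⇒ h·k2=z(1+1/3z)y_n
  y_{n+1}/y_n = 1 + 3/11z + 8/11z(1+1/3z) = 1 + z + 8/33z²
  R(z) = 1 + z + 8/33z².

Find x<0 with |R(x)|<1.
x=-1.56: |R|=0.0300
R=1: x+8/33x²=0 ⇒ x=−33/8=-4.1250; min R=1−1/(4·8/33)=-0.0312>−1
Confirm numerically:
  x=-3.555: |R|=0.50876 <1
  x=-3.410: |R|=0.40893 <1
  x=-3.021: |R|=0.19147 <1
  x=-1.795: |R|=0.01390 <1
  x=-4.411: |R|=1.30583 >1
  x=-4.157: |R|=1.03225 >1
Stable set (-4.1250, 0).

(-4.1250, 0).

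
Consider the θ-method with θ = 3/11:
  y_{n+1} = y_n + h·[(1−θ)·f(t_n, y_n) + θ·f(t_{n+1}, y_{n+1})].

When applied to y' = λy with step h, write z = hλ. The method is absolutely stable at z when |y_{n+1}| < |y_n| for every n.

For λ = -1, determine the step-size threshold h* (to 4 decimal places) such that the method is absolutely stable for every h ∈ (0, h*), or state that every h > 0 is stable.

Test eqn y'=λy, z=hλ:
  y_{n+1} = y_n + z·[8/11·y_n + 3/11·y_{n+1}] ⇒ (1 − 3/11z)y_{n+1} = (1 + 8/11z)y_n
  so R(z) = (1 + 8/11z)/(1 − 3/11z).

Solve |R(x)|<1 on ℝ⁻.
x=-1.71: |R|=0.1662
R=−1: 1+8/11x = −1+3/11x ⇒ -5/11x=2 ⇒ x=2/(-5/11)=-4.4000
Confirm numerically:
  x=-4.198: |R|=0.95719 <1
  x=-3.551: |R|=0.80395 <1
  x=-2.448: |R|=0.46795 <1
  x=-1.830: |R|=0.22074 <1
  x=-4.778: |R|=1.07460 >1
  x=-4.759: |R|=1.07101 >1
Stable set (-4.4000, 0).

(-4.4000,0); λ=-1 ⇒ h* = (22/5)/1 = 4.4000.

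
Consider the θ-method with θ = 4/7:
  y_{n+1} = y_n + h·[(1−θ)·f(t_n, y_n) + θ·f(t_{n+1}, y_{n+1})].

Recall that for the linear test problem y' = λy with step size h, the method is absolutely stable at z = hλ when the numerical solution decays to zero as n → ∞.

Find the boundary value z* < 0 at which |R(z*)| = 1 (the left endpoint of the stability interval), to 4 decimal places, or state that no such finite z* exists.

Test eqn y'=λy, z=hλ:
  y_{n+1} = y_n + z·[3/7·y_n + 4/7·y_{n+1}] ⇒ (1 − 4/7z)y_{n+1} = (1 + 3/7z)y_n
  Hence R(z) = (1 + 3/7z)/(1 − 4/7z).

Find x<0 with |R(x)|<1.
x=-1.32: |R|=0.2476
x=-2: |R|=0.0667
x=-10: |R|=0.4894
x=-100: |R|=0.7199
θ=4/7≥1/2 ⇒ |1+3/7x|<|1−4/7x| ∀x<0 ⇒ unbounded interval.

(−∞, 0) — no finite endpoint.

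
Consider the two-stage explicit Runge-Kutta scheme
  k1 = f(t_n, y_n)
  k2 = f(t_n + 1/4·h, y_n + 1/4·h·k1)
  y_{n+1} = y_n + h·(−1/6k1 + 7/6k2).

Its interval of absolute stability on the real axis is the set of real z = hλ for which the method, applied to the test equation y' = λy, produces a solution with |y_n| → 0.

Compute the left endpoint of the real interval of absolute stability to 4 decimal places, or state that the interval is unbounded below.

On y'=λy, z=hλ:
  k1=λy_n ⇒ h·k1=z·y_n;  k2=λ(1+1/4z)y_n ⇒ h·k2=z(1+1/4z)y_n
  y_{n+1}/y_n = 1 − 1/6z + 7/6z(1+1/4z) = 1 + z + 7/24z²
  Hence R(z) = 1 + z + 7/24z².

Find x<0 with |R(x)|<1.
x=-1.16: |R|=0.2325
R=1: x+7/24x²=0 ⇒ x=−24/7=-3.4286; min R=1−1/(4·7/24)=0.1429>−1
Confirm numerically:
  x=-3.243: |R|=0.82447 <1
  x=-3.172: |R|=0.76263 <1
  x=-2.831: |R|=0.50658 <1
  x=-1.479: |R|=0.15900 <1
  x=-3.735: |R|=1.33382 >1
  x=-3.632: |R|=1.21550 >1
Stable set (-3.4286, 0).

z* = -3.4286.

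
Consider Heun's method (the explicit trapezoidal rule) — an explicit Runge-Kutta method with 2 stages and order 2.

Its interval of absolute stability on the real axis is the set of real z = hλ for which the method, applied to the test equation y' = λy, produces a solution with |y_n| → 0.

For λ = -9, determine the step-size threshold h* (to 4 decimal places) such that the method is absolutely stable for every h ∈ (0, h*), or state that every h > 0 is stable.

Test eqn y'=λy, z=hλ:
  order 2, 2-stage ⇒ R(z)=1+z+z^2/2
  (e.g. R(-0.4)=0.68000, |R|=0.68000)

Need |R(x)|<1, x<0.
x=-0.4: |R|=0.6800
|R(-2.16)|=1.1728 |R(-1.93)|=0.9325 |R(-1.24)|=0.5288
Bisect:
  x_lo=-2.8595 |R|=2.2288  x_hi=-0.0610 |R|=0.9409
  mid=-1.46022 |R|=0.60590 →hi
  mid=-2.15985 |R|=1.17262 →lo
  mid=-1.81004 |R|=0.82808 →hi
  mid=-1.98494 |R|=0.98505 →hi
  mid=-2.07239 |R|=1.07501 →lo
  mid=-2.02867 |R|=1.02908 →lo
  mid=-2.00680 |R|=1.00683 →lo
  mid=-1.99587 |R|=0.99588 →hi
  mid=-2.00134 |R|=1.00134 →lo
  mid=-1.99861 |R|=0.99861 →hi
  ...
  [-2.00014,-1.99997] ⇒ x*=-2.0000
Stable set (-2.0000, 0).

(-2.0000,0); λ=-9 ⇒ h* = 0.2222.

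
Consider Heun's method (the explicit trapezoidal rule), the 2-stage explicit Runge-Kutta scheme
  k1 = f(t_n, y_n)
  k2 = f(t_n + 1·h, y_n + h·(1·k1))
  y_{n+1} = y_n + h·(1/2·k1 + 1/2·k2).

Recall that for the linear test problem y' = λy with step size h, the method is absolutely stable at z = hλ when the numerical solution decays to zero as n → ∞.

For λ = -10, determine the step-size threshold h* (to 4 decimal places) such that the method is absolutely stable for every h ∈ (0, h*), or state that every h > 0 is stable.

With y'=λy (z=hλ):
  order 2, 2-stage ⇒ R(z)=1+z+z^2/2
  (e.g. R(-0.31)=0.73805, |R|=0.73805)

Need |R(x)|<1, x<0.
x=-0.31: |R|=0.7380
|R(-1.9)|=0.9050 |R(-1.85)|=0.8613 |R(-1.13)|=0.5085
Bisect:
  x_lo=-2.6609 |R|=1.8793  x_hi=-0.0670 |R|=0.9353
  mid=-1.36394 |R|=0.56622 →hi
  mid=-2.01243 |R|=1.01250 →lo
  mid=-1.68818 |R|=0.73680 →hi
  mid=-1.85030 |R|=0.86151 →hi
  mid=-1.93137 |R|=0.93372 →hi
  mid=-1.97190 |R|=0.97229 →hi
  mid=-1.99216 |R|=0.99219 →hi
  mid=-2.00229 |R|=1.00230 →lo
  mid=-1.99723 |R|=0.99723 →hi
  mid=-1.99976 |R|=0.99976 →hi
  ...
  [-2.00008,-1.99992] ⇒ x*=-2.0000
Interval (-2.0000, 0).

(-2.0000,0); λ=-10 ⇒ h* = 0.2000.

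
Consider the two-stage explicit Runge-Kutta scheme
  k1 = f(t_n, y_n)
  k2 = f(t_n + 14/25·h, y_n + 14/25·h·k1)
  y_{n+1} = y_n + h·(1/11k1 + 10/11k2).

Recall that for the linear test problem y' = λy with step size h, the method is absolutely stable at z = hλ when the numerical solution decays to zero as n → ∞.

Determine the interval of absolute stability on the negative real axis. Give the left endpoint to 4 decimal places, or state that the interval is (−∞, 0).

z∈(-1.9643,0).

Test eqn y'=λy, z=hλ:
  k1=λy_n ⇒ h·k1=z·y_n;  k2=λ(1+14/25z)y_n ⇒ h·k2=z(1+14/25z)y_n
  y_{n+1}/y_n = 1 + 1/11z + 10/11z(1+14/25z) = 1 + z + 28/55z²
  ⇒ R(z) = 1 + z + 28/55z².

Find x<0 with |R(x)|<1.
x=-0.45: |R|=0.6531
R=1: x+28/55x²=0 ⇒ x=−55/28=-1.9643; min R=1−1/(4·28/55)=0.5089>−1
Confirm numerically:
  x=-1.930: |R|=0.96631 <1
  x=-1.640: |R|=0.72925 <1
  x=-0.982: |R|=0.50893 <1
  x=-0.936: |R|=0.51001 <1
  x=-2.533: |R|=1.73337 >1
  x=-2.080: |R|=1.12253 >1
Interval (-1.9643, 0).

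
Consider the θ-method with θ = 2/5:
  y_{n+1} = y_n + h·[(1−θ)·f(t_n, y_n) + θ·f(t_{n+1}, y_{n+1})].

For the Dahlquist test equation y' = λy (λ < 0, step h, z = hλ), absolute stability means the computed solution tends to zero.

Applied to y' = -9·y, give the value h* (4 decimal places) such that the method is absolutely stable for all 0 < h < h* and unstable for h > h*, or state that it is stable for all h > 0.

(-10.0000,0); λ=-9 ⇒ h* = (10)/9 = 1.1111.

Test eqn y'=λy, z=hλ:
  y_{n+1} = y_n + z·[3/5·y_n + 2/5·y_{n+1}] ⇒ (1 − 2/5z)y_{n+1} = (1 + 3/5z)y_n
  Hence R(z) = (1 + 3/5z)/(1 − 2/5z).

Boundary: |R(x)|=1, x<0.
x=-1.59: |R|=0.0281
R=−1: 1+3/5x = −1+2/5x ⇒ -1/5x=2 ⇒ x=2/(-1/5)=-10.0000
Confirm numerically:
  x=-9.925: |R|=0.99698 <1
  x=-7.927: |R|=0.90059 <1
  x=-7.105: |R|=0.84930 <1
  x=-4.070: |R|=0.54871 <1
  x=-10.290: |R|=1.01134 >1
  x=-10.129: |R|=1.00511 >1
  x=-10.025: |R|=1.00100 >1
Interval (-10.0000, 0).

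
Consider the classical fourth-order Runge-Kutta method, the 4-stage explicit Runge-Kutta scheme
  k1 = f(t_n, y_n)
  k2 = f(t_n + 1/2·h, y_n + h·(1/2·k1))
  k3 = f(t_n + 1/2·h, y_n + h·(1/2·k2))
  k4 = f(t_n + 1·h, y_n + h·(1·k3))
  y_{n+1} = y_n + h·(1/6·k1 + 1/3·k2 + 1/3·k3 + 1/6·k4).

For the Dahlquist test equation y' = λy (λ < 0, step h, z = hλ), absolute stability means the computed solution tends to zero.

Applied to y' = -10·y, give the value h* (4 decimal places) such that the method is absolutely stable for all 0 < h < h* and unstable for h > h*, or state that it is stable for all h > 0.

(-2.7853,0); λ=-10 ⇒ h* = 0.2785.

On y'=λy, z=hλ:
  order 4, 4-stage ⇒ R(z)=1+z+z^2/2+z^3/6+z^4/24
  (e.g. R(-1.51)=0.27284, |R|=0.27284)

Solve |R(x)|<1 on ℝ⁻.
x=-1.51: |R|=0.2728
|R(-2.12)|=0.3808 |R(-1.97)|=0.3238 |R(-1.53)|=0.2718
Bisect:
  x_lo=-3.6188 |R|=3.1762  x_hi=-0.2739 |R|=0.7604
  mid=-1.94632 |R|=0.31685 →hi
  mid=-2.78254 |R|=0.99586 →hi
  mid=-3.20065 |R|=1.82940 →lo
  mid=-2.99160 |R|=1.35828 →lo
  mid=-2.88707 |R|=1.16461 →lo
  mid=-2.83480 |R|=1.07725 →lo
  mid=-2.80867 |R|=1.03582 →lo
  mid=-2.79561 |R|=1.01566 →lo
  mid=-2.78907 |R|=1.00571 →lo
  mid=-2.78581 |R|=1.00077 →lo
  ...
  [-2.78540,-2.78519] ⇒ x*=-2.7853
So |R|<1 on (-2.7853, 0).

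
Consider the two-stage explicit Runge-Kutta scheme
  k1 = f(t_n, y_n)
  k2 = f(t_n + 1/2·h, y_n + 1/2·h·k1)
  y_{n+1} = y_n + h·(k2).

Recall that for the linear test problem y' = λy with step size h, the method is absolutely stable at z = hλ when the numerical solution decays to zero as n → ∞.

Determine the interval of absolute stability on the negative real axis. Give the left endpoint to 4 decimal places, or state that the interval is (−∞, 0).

z∈(-2.0000,0).

With y'=λy (z=hλ):
  k1=λy_n ⇒ h·k1=z·y_n;  k2=λ(1+1/2z)y_n ⇒ h·k2=z(1+1/2z)y_n
  y_{n+1}/y_n = 1 + z(1+1/2z) = 1 + z + 1/2z²
  R(z) = 1 + z + 1/2z².

Find x<0 with |R(x)|<1.
x=-0.66: |R|=0.5578
R=1: x+1/2x²=0 ⇒ x=−2=-2.0000; min R=1−1/(4·1/2)=0.5000>−1
Confirm numerically:
  x=-1.407: |R|=0.58282 <1
  x=-1.333: |R|=0.55544 <1
  x=-1.325: |R|=0.55281 <1
  x=-2.325: |R|=1.37781 >1
  x=-2.273: |R|=1.31026 >1
  x=-2.141: |R|=1.15094 >1
So |R|<1 on (-2.0000, 0).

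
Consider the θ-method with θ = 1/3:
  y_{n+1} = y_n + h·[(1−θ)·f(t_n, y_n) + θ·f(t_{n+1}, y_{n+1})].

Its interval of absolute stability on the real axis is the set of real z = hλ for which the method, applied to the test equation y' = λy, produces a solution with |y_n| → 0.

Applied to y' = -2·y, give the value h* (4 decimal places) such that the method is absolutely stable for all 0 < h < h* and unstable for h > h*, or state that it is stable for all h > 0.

On y'=λy, z=hλ:
  y_{n+1} = y_n + z·[2/3·y_n + 1/3·y_{n+1}] ⇒ (1 − 1/3z)y_{n+1} = (1 + 2/3z)y_n
  R(z) = (1 + 2/3z)/(1 − 1/3z).

Need |R(x)|<1, x<0.
x=-0.33: |R|=0.7027
R=−1: 1+2/3x = −1+1/3x ⇒ -1/3x=2 ⇒ x=2/(-1/3)=-6.0000
Confirm numerically:
  x=-5.534: |R|=0.94539 <1
  x=-3.974: |R|=0.70949 <1
  x=-3.366: |R|=0.58624 <1
  x=-2.914: |R|=0.47819 <1
  x=-6.477: |R|=1.05033 >1
  x=-6.122: |R|=1.01337 >1
Interval (-6.0000, 0).

(-6.0000,0); λ=-2 ⇒ h* = (6)/2 = 3.0000.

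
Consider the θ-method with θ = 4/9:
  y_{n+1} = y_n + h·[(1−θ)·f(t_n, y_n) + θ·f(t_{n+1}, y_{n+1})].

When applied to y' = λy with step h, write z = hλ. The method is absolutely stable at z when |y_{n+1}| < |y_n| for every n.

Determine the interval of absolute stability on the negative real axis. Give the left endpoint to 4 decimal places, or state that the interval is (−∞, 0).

z∈(-18.0000,0).

Set f=λy, z=hλ:
  y_{n+1} = y_n + z·[5/9·y_n + 4/9·y_{n+1}] ⇒ (1 − 4/9z)y_{n+1} = (1 + 5/9z)y_n
  R(z) = (1 + 5/9z)/(1 − 4/9z).

Need |R(x)|<1, x<0.
x=-1.71: |R|=0.0284
R=−1: 1+5/9x = −1+4/9x ⇒ -1/9x=2 ⇒ x=2/(-1/9)=-18.0000
Confirm numerically:
  x=-12.849: |R|=0.91471 <1
  x=-10.835: |R|=0.86311 <1
  x=-10.652: |R|=0.85762 <1
  x=-9.905: |R|=0.83350 <1
  x=-18.429: |R|=1.00519 >1
  x=-18.123: |R|=1.00151 >1
So |R|<1 on (-18.0000, 0).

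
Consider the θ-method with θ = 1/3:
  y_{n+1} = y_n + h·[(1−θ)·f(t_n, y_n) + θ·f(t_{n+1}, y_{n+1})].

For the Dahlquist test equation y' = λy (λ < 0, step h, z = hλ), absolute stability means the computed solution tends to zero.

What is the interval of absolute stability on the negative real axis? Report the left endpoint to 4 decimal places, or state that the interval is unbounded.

With y'=λy (z=hλ):
  y_{n+1} = y_n + z·[2/3·y_n + 1/3·y_{n+1}] ⇒ (1 − 1/3z)y_{n+1} = (1 + 2/3z)y_n
  ⇒ R(z) = (1 + 2/3z)/(1 − 1/3z).

Need |R(x)|<1, x<0.
x=-1.05: |R|=0.2222
R=−1: 1+2/3x = −1+1/3x ⇒ -1/3x=2 ⇒ x=2/(-1/3)=-6.0000
Confirm numerically:
  x=-4.978: |R|=0.87190 <1
  x=-4.485: |R|=0.79760 <1
  x=-3.965: |R|=0.70782 <1
  x=-6.517: |R|=1.05432 >1
  x=-6.172: |R|=1.01875 >1
  x=-6.132: |R|=1.01445 >1
So |R|<1 on (-6.0000, 0).

z∈(-6.0000,0).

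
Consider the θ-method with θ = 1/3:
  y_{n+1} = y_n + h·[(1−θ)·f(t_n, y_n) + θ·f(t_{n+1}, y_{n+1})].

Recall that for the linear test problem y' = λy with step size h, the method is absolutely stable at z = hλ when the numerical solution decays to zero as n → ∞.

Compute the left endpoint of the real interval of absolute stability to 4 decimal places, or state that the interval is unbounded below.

left endpoint -6.0000.

On y'=λy, z=hλ:
  y_{n+1} = y_n + z·[2/3·y_n + 1/3·y_{n+1}] ⇒ (1 − 1/3z)y_{n+1} = (1 + 2/3z)y_n
  R(z) = (1 + 2/3z)/(1 − 1/3z).

Solve |R(x)|<1 on ℝ⁻.
x=-1.15: |R|=0.1687
R=−1: 1+2/3x = −1+1/3x ⇒ -1/3x=2 ⇒ x=2/(-1/3)=-6.0000
Confirm numerically:
  x=-5.688: |R|=0.96409 <1
  x=-4.764: |R|=0.84080 <1
  x=-4.232: |R|=0.75553 <1
  x=-6.315: |R|=1.03382 >1
  x=-6.028: |R|=1.00310 >1
Interval (-6.0000, 0).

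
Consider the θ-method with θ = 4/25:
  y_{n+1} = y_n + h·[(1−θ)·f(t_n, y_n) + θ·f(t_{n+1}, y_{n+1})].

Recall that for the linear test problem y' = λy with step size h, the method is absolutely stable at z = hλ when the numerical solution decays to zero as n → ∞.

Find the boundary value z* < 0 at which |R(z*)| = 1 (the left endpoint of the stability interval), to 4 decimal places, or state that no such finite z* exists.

left endpoint -2.9412.

Set f=λy, z=hλ:
  y_{n+1} = y_n + z·[21/25·y_n + 4/25·y_{n+1}] ⇒ (1 − 4/25z)y_{n+1} = (1 + 21/25z)y_n
  so R(z) = (1 + 21/25z)/(1 − 4/25z).

Need |R(x)|<1, x<0.
x=-1.39: |R|=0.1371
R=−1: 1+21/25x = −1+4/25x ⇒ -17/25x=2 ⇒ x=2/(-17/25)=-2.9412
Confirm numerically:
  x=-1.789: |R|=0.39088 <1
  x=-1.318: |R|=0.08846 <1
  x=-1.276: |R|=0.05966 <1
  x=-3.046: |R|=1.04792 >1
  x=-2.969: |R|=1.01283 >1
Interval (-2.9412, 0).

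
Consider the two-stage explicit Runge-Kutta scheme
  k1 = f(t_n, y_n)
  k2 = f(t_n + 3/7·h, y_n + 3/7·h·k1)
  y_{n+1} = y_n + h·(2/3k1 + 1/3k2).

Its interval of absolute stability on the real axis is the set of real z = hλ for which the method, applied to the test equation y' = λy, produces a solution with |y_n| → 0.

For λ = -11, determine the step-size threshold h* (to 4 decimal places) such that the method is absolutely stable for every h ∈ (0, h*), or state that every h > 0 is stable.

On y'=λy, z=hλ:
  k1=λy_n ⇒ h·k1=z·y_n;  k2=λ(1+3/7z)y_n ⇒ h·k2=z(1+3/7z)y_n
  y_{n+1}/y_n = 1 + 2/3z + 1/3z(1+3/7z) = 1 + z + 1/7z²
  R(z) = 1 + z + 1/7z².

Need |R(x)|<1, x<0.
x=-0.71: |R|=0.3620
R=1: x+1/7x²=0 ⇒ x=−7=-7.0000; min R=1−1/(4·1/7)=-0.7500>−1
Confirm numerically:
  x=-6.231: |R|=0.31548 <1
  x=-4.958: |R|=0.44632 <1
  x=-4.549: |R|=0.59280 <1
  x=-7.351: |R|=1.36860 >1
  x=-7.337: |R|=1.35322 >1
So |R|<1 on (-7.0000, 0).

(-7.0000,0); λ=-11 ⇒ h* = (7)/11 = 0.6364.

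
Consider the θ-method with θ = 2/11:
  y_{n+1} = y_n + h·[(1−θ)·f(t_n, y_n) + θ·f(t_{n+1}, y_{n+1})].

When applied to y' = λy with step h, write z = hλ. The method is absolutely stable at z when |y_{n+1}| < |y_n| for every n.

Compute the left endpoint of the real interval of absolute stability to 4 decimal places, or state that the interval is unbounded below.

Test eqn y'=λy, z=hλ:
  y_{n+1} = y_n + z·[9/11·y_n + 2/11·y_{n+1}] ⇒ (1 − 2/11z)y_{n+1} = (1 + 9/11z)y_n
  ⇒ R(z) = (1 + 9/11z)/(1 − 2/11z).

Boundary: |R(x)|=1, x<0.
x=-1.01: |R|=0.1467
R=−1: 1+9/11x = −1+2/11x ⇒ -7/11x=2 ⇒ x=2/(-7/11)=-3.1429
Confirm numerically:
  x=-2.335: |R|=0.63912 <1
  x=-1.975: |R|=0.45318 <1
  x=-1.844: |R|=0.38099 <1
  x=-3.543: |R|=1.15487 >1
  x=-3.362: |R|=1.08655 >1
Stable set (-3.1429, 0).

left endpoint -3.1429.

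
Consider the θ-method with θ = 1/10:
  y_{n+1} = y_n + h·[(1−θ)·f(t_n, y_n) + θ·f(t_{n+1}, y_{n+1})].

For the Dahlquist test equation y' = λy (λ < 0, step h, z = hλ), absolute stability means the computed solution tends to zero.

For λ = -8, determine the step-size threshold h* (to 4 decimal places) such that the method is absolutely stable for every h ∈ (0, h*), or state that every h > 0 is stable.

Set f=λy, z=hλ:
  y_{n+1} = y_n + z·[9/10·y_n + 1/10·y_{n+1}] ⇒ (1 − 1/10z)y_{n+1} = (1 + 9/10z)y_n
  so R(z) = (1 + 9/10z)/(1 − 1/10z).

Solve |R(x)|<1 on ℝ⁻.
x=-0.96: |R|=0.1241
R=−1: 1+9/10x = −1+1/10x ⇒ -4/5x=2 ⇒ x=2/(-4/5)=-2.5000
Confirm numerically:
  x=-2.187: |R|=0.79454 <1
  x=-2.000: |R|=0.66667 <1
  x=-1.727: |R|=0.47267 <1
  x=-1.355: |R|=0.19331 <1
  x=-2.906: |R|=1.25167 >1
  x=-2.648: |R|=1.09361 >1
So |R|<1 on (-2.5000, 0).

(-2.5000,0); λ=-8 ⇒ h* = (5/2)/8 = 0.3125.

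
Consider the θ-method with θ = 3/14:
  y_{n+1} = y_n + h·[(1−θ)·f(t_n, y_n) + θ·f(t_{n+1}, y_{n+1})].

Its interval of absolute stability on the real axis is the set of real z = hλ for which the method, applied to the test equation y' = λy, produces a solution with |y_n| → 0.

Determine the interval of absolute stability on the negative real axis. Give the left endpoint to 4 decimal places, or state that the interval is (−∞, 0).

Test eqn y'=λy, z=hλ:
  y_{n+1} = y_n + z·[11/14·y_n + 3/14·y_{n+1}] ⇒ (1 − 3/14z)y_{n+1} = (1 + 11/14z)y_n
  ⇒ R(z) = (1 + 11/14z)/(1 − 3/14z).

Boundary: |R(x)|=1, x<0.
x=-1.75: |R|=0.2727
R=−1: 1+11/14x = −1+3/14x ⇒ -4/7x=2 ⇒ x=2/(-4/7)=-3.5000
Confirm numerically:
  x=-3.288: |R|=0.92893 <1
  x=-3.258: |R|=0.91857 <1
  x=-2.523: |R|=0.63763 <1
  x=-3.951: |R|=1.13956 >1
  x=-3.805: |R|=1.09601 >1
Interval (-3.5000, 0).

(-3.5000, 0).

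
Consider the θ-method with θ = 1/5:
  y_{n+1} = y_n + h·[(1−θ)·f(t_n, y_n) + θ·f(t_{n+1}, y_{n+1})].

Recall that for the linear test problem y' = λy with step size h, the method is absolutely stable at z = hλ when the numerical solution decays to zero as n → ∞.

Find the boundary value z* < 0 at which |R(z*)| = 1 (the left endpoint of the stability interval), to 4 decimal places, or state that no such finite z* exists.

Test eqn y'=λy, z=hλ:
  y_{n+1} = y_n + z·[4/5·y_n + 1/5·y_{n+1}] ⇒ (1 − 1/5z)y_{n+1} = (1 + 4/5z)y_n
  Hence R(z) = (1 + 4/5z)/(1 − 1/5z).

Solve |R(x)|<1 on ℝ⁻.
x=-1.42: |R|=0.1059
R=−1: 1+4/5x = −1+1/5x ⇒ -3/5x=2 ⇒ x=2/(-3/5)=-3.3333
Confirm numerically:
  x=-3.204: |R|=0.95271 <1
  x=-3.111: |R|=0.91777 <1
  x=-2.070: |R|=0.46393 <1
  x=-1.738: |R|=0.28970 <1
  x=-3.652: |R|=1.11049 >1
  x=-3.543: |R|=1.07363 >1
So |R|<1 on (-3.3333, 0).

left endpoint -3.3333.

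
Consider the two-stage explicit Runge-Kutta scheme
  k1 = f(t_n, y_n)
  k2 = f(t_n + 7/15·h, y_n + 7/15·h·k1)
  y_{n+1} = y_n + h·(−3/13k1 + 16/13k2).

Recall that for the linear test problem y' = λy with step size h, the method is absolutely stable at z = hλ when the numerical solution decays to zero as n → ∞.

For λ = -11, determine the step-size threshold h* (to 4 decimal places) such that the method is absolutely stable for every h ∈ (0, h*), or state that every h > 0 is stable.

Test eqn y'=λy, z=hλ:
  k1=λy_n ⇒ h·k1=z·y_n;  k2=λ(1+7/15z)y_n ⇒ h·k2=z(1+7/15z)y_n
  y_{n+1}/y_n = 1 − 3/13z + 16/13z(1+7/15z) = 1 + z + 112/195z²
  so R(z) = 1 + z + 112/195z².

Solve |R(x)|<1 on ℝ⁻.
x=-1.79: |R|=1.0503
R=1: x+112/195x²=0 ⇒ x=−195/112=-1.7411; min R=1−1/(4·112/195)=0.5647>−1
Confirm numerically:
  x=-1.516: |R|=0.80402 <1
  x=-1.418: |R|=0.73688 <1
  x=-1.026: |R|=0.57861 <1
  x=-0.745: |R|=0.57378 <1
  x=-2.126: |R|=1.47003 >1
  x=-1.853: |R|=1.11912 >1
  x=-1.816: |R|=1.07815 >1
Interval (-1.7411, 0).

(-1.7411,0); λ=-11 ⇒ h* = (195/112)/11 = 0.1583.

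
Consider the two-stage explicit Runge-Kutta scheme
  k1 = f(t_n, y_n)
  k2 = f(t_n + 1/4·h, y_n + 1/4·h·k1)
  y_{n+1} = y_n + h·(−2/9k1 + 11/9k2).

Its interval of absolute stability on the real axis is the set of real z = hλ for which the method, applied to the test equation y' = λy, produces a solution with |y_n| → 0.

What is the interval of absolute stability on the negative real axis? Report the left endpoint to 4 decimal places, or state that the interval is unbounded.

z∈(-3.2727,0).

On y'=λy, z=hλ:
  k1=λy_n ⇒ h·k1=z·y_n;  k2=λ(1+1/4z)y_n ⇒ h·k2=z(1+1/4z)y_n
  y_{n+1}/y_n = 1 − 2/9z + 11/9z(1+1/4z) = 1 + z + 11/36z²
  Hence R(z) = 1 + z + 11/36z².

Solve |R(x)|<1 on ℝ⁻.
x=-0.55: |R|=0.5424
R=1: x+11/36x²=0 ⇒ x=−36/11=-3.2727; min R=1−1/(4·11/36)=0.1818>−1
Confirm numerically:
  x=-3.150: |R|=0.88188 <1
  x=-3.120: |R|=0.85440 <1
  x=-3.035: |R|=0.77954 <1
  x=-2.721: |R|=0.54128 <1
  x=-3.780: |R|=1.58590 >1
  x=-3.758: |R|=1.55723 >1
  x=-3.662: |R|=1.43557 >1
Interval (-3.2727, 0).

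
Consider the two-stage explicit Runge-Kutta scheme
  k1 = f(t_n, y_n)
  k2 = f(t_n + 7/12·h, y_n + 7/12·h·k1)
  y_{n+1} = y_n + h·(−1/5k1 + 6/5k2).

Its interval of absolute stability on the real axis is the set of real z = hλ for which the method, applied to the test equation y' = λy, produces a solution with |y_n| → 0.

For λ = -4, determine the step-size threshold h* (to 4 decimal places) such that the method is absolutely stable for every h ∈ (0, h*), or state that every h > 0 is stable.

Set f=λy, z=hλ:
  k1=λy_n ⇒ h·k1=z·y_n;  k2=λ(1+7/12z)y_n ⇒ h·k2=z(1+7/12z)y_n
  y_{n+1}/y_n = 1 − 1/5z + 6/5z(1+7/12z) = 1 + z + 7/10z²
  R(z) = 1 + z + 7/10z².

Need |R(x)|<1, x<0.
x=-1.7: |R|=1.3230
R=1: x+7/10x²=0 ⇒ x=−10/7=-1.4286; min R=1−1/(4·7/10)=0.6429>−1
Confirm numerically:
  x=-1.104: |R|=0.74917 <1
  x=-1.054: |R|=0.72364 <1
  x=-0.626: |R|=0.64831 <1
  x=-1.805: |R|=1.47562 >1
  x=-1.761: |R|=1.40978 >1
  x=-1.584: |R|=1.17234 >1
So |R|<1 on (-1.4286, 0).

(-1.4286,0); λ=-4 ⇒ h* = (10/7)/4 = 0.3571.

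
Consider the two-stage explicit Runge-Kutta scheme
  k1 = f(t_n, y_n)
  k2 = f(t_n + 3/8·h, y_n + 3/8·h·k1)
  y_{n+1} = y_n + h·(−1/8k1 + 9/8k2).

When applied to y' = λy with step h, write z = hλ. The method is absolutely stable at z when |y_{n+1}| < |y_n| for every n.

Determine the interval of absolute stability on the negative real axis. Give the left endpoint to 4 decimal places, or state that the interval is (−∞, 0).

z∈(-2.3704,0).

Test eqn y'=λy, z=hλ:
  k1=λy_n ⇒ h·k1=z·y_n;  k2=λ(1+3/8z)y_n ⇒ h·k2=z(1+3/8z)y_n
  y_{n+1}/y_n = 1 − 1/8z + 9/8z(1+3/8z) = 1 + z + 27/64z²
  Hence R(z) = 1 + z + 27/64z².

Solve |R(x)|<1 on ℝ⁻.
x=-1.45: |R|=0.4370
R=1: x+27/64x²=0 ⇒ x=−64/27=-2.3704; min R=1−1/(4·27/64)=0.4074>−1
Confirm numerically:
  x=-2.121: |R|=0.77686 <1
  x=-1.990: |R|=0.68067 <1
  x=-1.577: |R|=0.47217 <1
  x=-2.808: |R|=1.51843 >1
  x=-2.711: |R|=1.38958 >1
Stable set (-2.3704, 0).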